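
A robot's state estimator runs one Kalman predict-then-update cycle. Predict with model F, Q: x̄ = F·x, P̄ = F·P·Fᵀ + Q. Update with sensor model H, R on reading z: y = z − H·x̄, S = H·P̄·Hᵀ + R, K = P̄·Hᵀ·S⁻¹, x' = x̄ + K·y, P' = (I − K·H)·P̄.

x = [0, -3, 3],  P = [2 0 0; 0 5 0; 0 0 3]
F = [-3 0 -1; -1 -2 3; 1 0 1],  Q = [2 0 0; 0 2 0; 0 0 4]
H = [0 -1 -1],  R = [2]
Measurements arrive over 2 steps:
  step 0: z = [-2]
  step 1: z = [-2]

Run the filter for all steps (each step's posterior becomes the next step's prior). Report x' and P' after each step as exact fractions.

step 0: x̄ = F·x = [-3, 15, 3]
step 0: P̄ = F·P·Fᵀ + Q = [23 -3 -9; -3 51 7; -9 7 9]
step 0: y = z − H·x̄ = [16]
step 0: S = H·P̄·Hᵀ + R = [76]
step 0: K = P̄·Hᵀ·S⁻¹ = [3/19; -29/38; -4/19]
step 0: x' = x̄ + K·y = [-9/19, 53/19, -7/19]
step 0: P' = (I − K·H)·P̄ = [401/19 117/19 -123/19; 117/19 128/19 -99/19; -123/19 -99/19 107/19]
step 1: x̄ = F·x = [34/19, -118/19, -16/19]
step 1: P̄ = F·P·Fᵀ + Q = [3016/19 2370/19 -818/19; 2370/19 4308/19 -362/19; -818/19 -362/19 338/19]
step 1: y = z − H·x̄ = [-172/19]
step 1: S = H·P̄·Hᵀ + R = [3960/19]
step 1: K = P̄·Hᵀ·S⁻¹ = [-194/495; -1973/1980; 1/165]
step 1: x' = x̄ + K·y = [2642/495, 1391/495, -148/165]
step 1: P' = (I − K·H)·P̄ = [62728/495 21454/495 -7022/165; 21454/495 19589/990 -2936/165; -7022/165 -2936/165 978/55]

step 0: x' = [-9/19, 53/19, -7/19], P' = [401/19 117/19 -123/19; 117/19 128/19 -99/19; -123/19 -99/19 107/19]
step 1: x' = [2642/495, 1391/495, -148/165], P' = [62728/495 21454/495 -7022/165; 21454/495 19589/990 -2936/165; -7022/165 -2936/165 978/55]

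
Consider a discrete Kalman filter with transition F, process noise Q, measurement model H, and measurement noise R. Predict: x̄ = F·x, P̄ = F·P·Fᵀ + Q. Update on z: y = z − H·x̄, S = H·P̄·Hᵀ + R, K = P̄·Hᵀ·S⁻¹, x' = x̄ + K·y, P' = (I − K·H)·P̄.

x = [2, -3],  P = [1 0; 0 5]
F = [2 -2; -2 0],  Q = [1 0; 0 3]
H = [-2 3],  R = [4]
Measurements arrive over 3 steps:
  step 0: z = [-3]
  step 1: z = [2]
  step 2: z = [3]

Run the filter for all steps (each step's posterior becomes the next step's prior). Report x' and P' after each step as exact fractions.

step 0: x̄ = F·x = [10, -4]
step 0: P̄ = F·P·Fᵀ + Q = [25 -4; -4 7]
step 0: y = z − H·x̄ = [29]
step 0: S = H·P̄·Hᵀ + R = [215]
step 0: K = P̄·Hᵀ·S⁻¹ = [-62/215; 29/215]
step 0: x' = x̄ + K·y = [352/215, -19/215]
step 0: P' = (I − K·H)·P̄ = [1531/215 938/215; 938/215 664/215]
step 1: x̄ = F·x = [742/215, -704/215]
step 1: P̄ = F·P·Fᵀ + Q = [1491/215 -2372/215; -2372/215 6769/215]
step 1: y = z − H·x̄ = [4026/215]
step 1: S = H·P̄·Hᵀ + R = [96209/215]
step 1: K = P̄·Hᵀ·S⁻¹ = [-10098/96209; 533/2047]
step 1: x' = x̄ + K·y = [142942/96209, 3278/2047]
step 1: P' = (I − K·H)·P̄ = [192921/96209 2450/2047; 2450/2047 2344/2047]
step 2: x̄ = F·x = [-22248/96209, -285884/96209]
step 2: P̄ = F·P·Fᵀ + Q = [387365/96209 -311084/96209; -311084/96209 1060311/96209]
step 2: y = z − H·x̄ = [1101783/96209]
step 2: S = H·P̄·Hᵀ + R = [15210103/96209]
step 2: K = P̄·Hᵀ·S⁻¹ = [-1707982/15210103; 3803101/15210103]
step 2: x' = x̄ + K·y = [-23077050/15210103, -1643641/15210103]
step 2: P' = (I − K·H)·P̄ = [30918719/15210103 18335170/15210103; 18335170/15210103 17294248/15210103]

step 0: x' = [352/215, -19/215], P' = [1531/215 938/215; 938/215 664/215]
step 1: x' = [142942/96209, 3278/2047], P' = [192921/96209 2450/2047; 2450/2047 2344/2047]
step 2: x' = [-23077050/15210103, -1643641/15210103], P' = [30918719/15210103 18335170/15210103; 18335170/15210103 17294248/15210103]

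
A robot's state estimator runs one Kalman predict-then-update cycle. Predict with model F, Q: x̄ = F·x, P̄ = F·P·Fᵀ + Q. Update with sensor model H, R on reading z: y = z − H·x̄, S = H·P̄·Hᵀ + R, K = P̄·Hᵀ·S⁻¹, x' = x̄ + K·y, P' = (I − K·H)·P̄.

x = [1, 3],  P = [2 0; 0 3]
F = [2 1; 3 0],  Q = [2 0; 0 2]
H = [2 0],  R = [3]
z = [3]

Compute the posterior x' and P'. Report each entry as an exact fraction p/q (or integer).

x̄ = F·x = [5, 3]
P̄ = F·P·Fᵀ + Q = [13 12; 12 20]
y = z − H·x̄ = [-7]
S = H·P̄·Hᵀ + R = [55]
K = P̄·Hᵀ·S⁻¹ = [26/55; 24/55]
x' = x̄ + K·y = [93/55, -3/55]
P' = (I − K·H)·P̄ = [39/55 36/55; 36/55 524/55]

x' = [93/55, -3/55]
P' = [39/55 36/55; 36/55 524/55]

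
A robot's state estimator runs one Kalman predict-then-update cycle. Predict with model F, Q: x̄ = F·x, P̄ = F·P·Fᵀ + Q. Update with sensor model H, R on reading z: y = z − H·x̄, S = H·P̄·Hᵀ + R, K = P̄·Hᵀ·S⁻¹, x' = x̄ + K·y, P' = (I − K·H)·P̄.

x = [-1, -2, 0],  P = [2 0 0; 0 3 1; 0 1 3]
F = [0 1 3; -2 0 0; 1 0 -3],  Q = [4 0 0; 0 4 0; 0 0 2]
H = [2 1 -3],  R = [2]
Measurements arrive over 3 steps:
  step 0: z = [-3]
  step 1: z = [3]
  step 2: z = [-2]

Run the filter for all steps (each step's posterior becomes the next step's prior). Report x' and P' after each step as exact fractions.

step 0: x̄ = F·x = [-2, 2, -1]
step 0: P̄ = F·P·Fᵀ + Q = [40 0 -30; 0 12 -4; -30 -4 31]
step 0: y = z − H·x̄ = [-4]
step 0: S = H·P̄·Hᵀ + R = [837]
step 0: K = P̄·Hᵀ·S⁻¹ = [170/837; 8/279; -157/837]
step 0: x' = x̄ + K·y = [-2354/837, 526/279, -209/837]
step 0: P' = (I − K·H)·P̄ = [4580/837 -1360/279 1580/837; -1360/279 1052/93 140/279; 1580/837 140/279 1298/837]
step 1: x̄ = F·x = [317/279, 4708/837, -1727/837]
step 1: P̄ = F·P·Fᵀ + Q = [3002/93 -440/279 -4094/279; -440/279 21668/837 320/837; -4094/279 320/837 8456/837]
step 1: y = z − H·x̄ = [-9280/837]
step 1: S = H·P̄·Hᵀ + R = [347702/837]
step 1: K = P̄·Hᵀ·S⁻¹ = [44781/173851; 9034/173851; -24806/173851]
step 1: x' = x̄ + K·y = [-298967/173851, 877724/173851, -83681/173851]
step 1: P' = (I − K·H)·P̄ = [820108/173851 -1240844/173851 103270/173851; -1240844/173851 4305588/173851 601944/173851; 103270/173851 601944/173851 286032/173851]
step 2: x̄ = F·x = [626681/173851, 597934/173851, -47924/173851]
step 2: P̄ = F·P·Fᵀ + Q = [11186944/173851 1862068/173851 -5311154/173851; 1862068/173851 3975836/173851 -1020596/173851; -5311154/173851 -1020596/173851 3122478/173851]
step 2: y = z − H·x̄ = [-2342770/173851]
step 2: S = H·P̄·Hᵀ + R = [154479312/173851]
step 2: K = P̄·Hᵀ·S⁻¹ = [6694903/25746552; 672610/9654957; -1167241/8582184]
step 2: x' = x̄ + K·y = [1294951/12873276, 24142838/9654957, 6681827/4291092]
step 2: P' = (I − K·H)·P̄ = [18305789/4291092 -17333168/3218319 1252117/1430364; -17333168/3218319 179165252/9654957 2734112/1072773; 1252117/1430364 2734112/1072773 726533/476788]

step 0: x' = [-2354/837, 526/279, -209/837], P' = [4580/837 -1360/279 1580/837; -1360/279 1052/93 140/279; 1580/837 140/279 1298/837]
step 1: x' = [-298967/173851, 877724/173851, -83681/173851], P' = [820108/173851 -1240844/173851 103270/173851; -1240844/173851 4305588/173851 601944/173851; 103270/173851 601944/173851 286032/173851]
step 2: x' = [1294951/12873276, 24142838/9654957, 6681827/4291092], P' = [18305789/4291092 -17333168/3218319 1252117/1430364; -17333168/3218319 179165252/9654957 2734112/1072773; 1252117/1430364 2734112/1072773 726533/476788]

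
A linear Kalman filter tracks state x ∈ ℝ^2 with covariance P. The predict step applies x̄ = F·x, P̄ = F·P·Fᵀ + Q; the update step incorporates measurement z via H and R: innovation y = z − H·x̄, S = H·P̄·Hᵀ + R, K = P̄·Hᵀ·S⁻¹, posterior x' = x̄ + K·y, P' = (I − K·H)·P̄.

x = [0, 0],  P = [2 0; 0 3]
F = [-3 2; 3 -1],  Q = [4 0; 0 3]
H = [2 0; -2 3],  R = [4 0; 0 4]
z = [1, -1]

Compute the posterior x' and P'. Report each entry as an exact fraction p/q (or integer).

x̄ = F·x = [0, 0]
P̄ = F·P·Fᵀ + Q = [34 -24; -24 24]
y = z − H·x̄ = [1, -1]
S = H·P̄·Hᵀ + R = [140 -280; -280 644]
K = P̄·Hᵀ·S⁻¹ = [41/105 -1/21; 8/35 2/7]
x' = x̄ + K·y = [46/105, -2/35]
P' = (I − K·H)·P̄ = [82/105 16/35; 16/35 24/35]

x' = [46/105, -2/35]
P' = [82/105 16/35; 16/35 24/35]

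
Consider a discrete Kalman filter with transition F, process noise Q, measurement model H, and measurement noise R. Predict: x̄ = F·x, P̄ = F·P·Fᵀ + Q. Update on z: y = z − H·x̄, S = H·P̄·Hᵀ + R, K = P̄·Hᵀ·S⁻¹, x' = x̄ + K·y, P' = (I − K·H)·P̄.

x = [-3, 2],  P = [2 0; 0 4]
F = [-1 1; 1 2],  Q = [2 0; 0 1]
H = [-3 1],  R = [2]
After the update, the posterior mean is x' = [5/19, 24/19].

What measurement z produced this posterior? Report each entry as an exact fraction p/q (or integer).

z = [1]

x̄ = F·x = [5, 1]
P̄ = F·P·Fᵀ + Q = [8 6; 6 19]
S = H·P̄·Hᵀ + R = [57]
K = P̄·Hᵀ·S⁻¹ = [-6/19; 1/57]
x' − x̄ = [-90/19, 5/19] = K·y
y = (KᵀK)⁻¹·Kᵀ·(x' − x̄) = [15]
z = y + H·x̄ = [15] + [-14] = [1]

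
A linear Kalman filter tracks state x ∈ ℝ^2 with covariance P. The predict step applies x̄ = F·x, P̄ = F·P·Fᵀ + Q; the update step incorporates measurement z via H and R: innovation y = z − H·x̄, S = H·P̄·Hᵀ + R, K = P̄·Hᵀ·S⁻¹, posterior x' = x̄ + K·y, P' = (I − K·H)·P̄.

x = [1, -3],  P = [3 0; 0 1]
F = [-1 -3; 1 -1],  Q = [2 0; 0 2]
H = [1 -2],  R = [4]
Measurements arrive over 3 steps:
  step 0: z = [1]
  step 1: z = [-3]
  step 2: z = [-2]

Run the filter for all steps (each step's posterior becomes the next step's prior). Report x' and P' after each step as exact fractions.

step 0: x̄ = F·x = [8, 4]
step 0: P̄ = F·P·Fᵀ + Q = [14 0; 0 6]
step 0: y = z − H·x̄ = [1]
step 0: S = H·P̄·Hᵀ + R = [42]
step 0: K = P̄·Hᵀ·S⁻¹ = [1/3; -2/7]
step 0: x' = x̄ + K·y = [25/3, 26/7]
step 0: P' = (I − K·H)·P̄ = [28/3 4; 4 18/7]
step 1: x̄ = F·x = [-409/21, 97/21]
step 1: P̄ = F·P·Fᵀ + Q = [1228/21 -202/21; -202/21 124/21]
step 1: y = z − H·x̄ = [180/7]
step 1: S = H·P̄·Hᵀ + R = [872/7]
step 1: K = P̄·Hᵀ·S⁻¹ = [68/109; -75/436]
step 1: x' = x̄ + K·y = [-1123/327, 64/327]
step 1: P' = (I − K·H)·P̄ = [3268/327 1226/327; 1226/327 1451/654]
step 2: x̄ = F·x = [931/327, -1187/327]
step 2: P̄ = F·P·Fᵀ + Q = [35615/654 -7087/654; -7087/654 4391/654]
step 2: y = z − H·x̄ = [-3959/327]
step 2: S = H·P̄·Hᵀ + R = [84143/654]
step 2: K = P̄·Hᵀ·S⁻¹ = [49789/84143; -15869/84143]
step 2: x' = x̄ + K·y = [-363234/84143, -113310/84143]
step 2: P' = (I − K·H)·P̄ = [791756/84143 296300/84143; 296300/84143 179888/84143]

step 0: x' = [25/3, 26/7], P' = [28/3 4; 4 18/7]
step 1: x' = [-1123/327, 64/327], P' = [3268/327 1226/327; 1226/327 1451/654]
step 2: x' = [-363234/84143, -113310/84143], P' = [791756/84143 296300/84143; 296300/84143 179888/84143]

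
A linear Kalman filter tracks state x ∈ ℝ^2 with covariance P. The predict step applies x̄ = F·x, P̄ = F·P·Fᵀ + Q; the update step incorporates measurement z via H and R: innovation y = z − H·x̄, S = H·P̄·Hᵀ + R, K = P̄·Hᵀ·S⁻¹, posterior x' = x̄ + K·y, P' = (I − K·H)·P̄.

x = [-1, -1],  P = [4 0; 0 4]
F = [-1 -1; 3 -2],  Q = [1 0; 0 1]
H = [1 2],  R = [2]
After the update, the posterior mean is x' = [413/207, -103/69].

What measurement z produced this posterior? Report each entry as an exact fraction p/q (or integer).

z = [-1]

x̄ = F·x = [2, -1]
P̄ = F·P·Fᵀ + Q = [9 -4; -4 53]
S = H·P̄·Hᵀ + R = [207]
K = P̄·Hᵀ·S⁻¹ = [1/207; 34/69]
x' − x̄ = [-1/207, -34/69] = K·y
y = (KᵀK)⁻¹·Kᵀ·(x' − x̄) = [-1]
z = y + H·x̄ = [-1] + [0] = [-1]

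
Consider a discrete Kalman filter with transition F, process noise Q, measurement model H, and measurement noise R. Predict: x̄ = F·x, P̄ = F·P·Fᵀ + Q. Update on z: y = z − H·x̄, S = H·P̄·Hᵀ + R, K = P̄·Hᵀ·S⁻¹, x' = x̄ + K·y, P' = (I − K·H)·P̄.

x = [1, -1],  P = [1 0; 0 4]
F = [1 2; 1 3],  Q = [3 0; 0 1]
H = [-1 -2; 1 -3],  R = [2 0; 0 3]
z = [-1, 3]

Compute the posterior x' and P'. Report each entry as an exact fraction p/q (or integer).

x̄ = F·x = [-1, -2]
P̄ = F·P·Fᵀ + Q = [20 25; 25 38]
y = z − H·x̄ = [-6, -2]
S = H·P̄·Hᵀ + R = [274 233; 233 215]
K = P̄·Hᵀ·S⁻¹ = [-2235/4621 1240/4621; -978/4621 -853/4621]
x' = x̄ + K·y = [6309/4621, -1668/4621]
P' = (I − K·H)·P̄ = [4170/4621 150/4621; 150/4621 903/4621]

x' = [6309/4621, -1668/4621]
P' = [4170/4621 150/4621; 150/4621 903/4621]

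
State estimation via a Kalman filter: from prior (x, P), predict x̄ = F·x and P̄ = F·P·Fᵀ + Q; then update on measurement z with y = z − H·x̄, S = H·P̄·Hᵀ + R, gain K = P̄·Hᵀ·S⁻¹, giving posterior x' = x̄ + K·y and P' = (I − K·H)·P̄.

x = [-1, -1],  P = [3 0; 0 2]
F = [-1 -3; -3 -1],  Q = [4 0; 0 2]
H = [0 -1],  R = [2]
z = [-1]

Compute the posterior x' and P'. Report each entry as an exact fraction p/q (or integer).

x̄ = F·x = [4, 4]
P̄ = F·P·Fᵀ + Q = [25 15; 15 31]
y = z − H·x̄ = [3]
S = H·P̄·Hᵀ + R = [33]
K = P̄·Hᵀ·S⁻¹ = [-5/11; -31/33]
x' = x̄ + K·y = [29/11, 13/11]
P' = (I − K·H)·P̄ = [200/11 10/11; 10/11 62/33]

x' = [29/11, 13/11]
P' = [200/11 10/11; 10/11 62/33]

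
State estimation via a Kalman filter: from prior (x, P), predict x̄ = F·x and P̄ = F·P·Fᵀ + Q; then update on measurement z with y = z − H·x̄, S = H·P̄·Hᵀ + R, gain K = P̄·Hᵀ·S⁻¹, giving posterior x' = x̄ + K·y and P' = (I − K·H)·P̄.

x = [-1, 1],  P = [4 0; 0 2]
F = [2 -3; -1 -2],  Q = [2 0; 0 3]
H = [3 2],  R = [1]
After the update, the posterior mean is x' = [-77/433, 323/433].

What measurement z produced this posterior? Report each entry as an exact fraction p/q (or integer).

x̄ = F·x = [-5, -1]
P̄ = F·P·Fᵀ + Q = [36 4; 4 15]
S = H·P̄·Hᵀ + R = [433]
K = P̄·Hᵀ·S⁻¹ = [116/433; 42/433]
x' − x̄ = [2088/433, 756/433] = K·y
y = (KᵀK)⁻¹·Kᵀ·(x' − x̄) = [18]
z = y + H·x̄ = [18] + [-17] = [1]

z = [1]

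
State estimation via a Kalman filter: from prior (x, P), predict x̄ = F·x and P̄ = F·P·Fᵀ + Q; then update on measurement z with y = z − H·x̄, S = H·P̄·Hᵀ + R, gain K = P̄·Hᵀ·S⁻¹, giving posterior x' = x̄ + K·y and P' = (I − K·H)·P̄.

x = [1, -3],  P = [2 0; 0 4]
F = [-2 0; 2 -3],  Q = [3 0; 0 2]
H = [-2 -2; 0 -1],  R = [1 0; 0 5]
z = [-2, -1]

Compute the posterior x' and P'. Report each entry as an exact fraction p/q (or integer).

x' = [-306/377, 687/377]
P' = [9337/2639 -8880/2639; -8880/2639 9070/2639]

x̄ = F·x = [-2, 11]
P̄ = F·P·Fᵀ + Q = [11 -8; -8 46]
y = z − H·x̄ = [16, 10]
S = H·P̄·Hᵀ + R = [165 76; 76 51]
K = P̄·Hᵀ·S⁻¹ = [-914/2639 1776/2639; -380/2639 -1814/2639]
x' = x̄ + K·y = [-306/377, 687/377]
P' = (I − K·H)·P̄ = [9337/2639 -8880/2639; -8880/2639 9070/2639]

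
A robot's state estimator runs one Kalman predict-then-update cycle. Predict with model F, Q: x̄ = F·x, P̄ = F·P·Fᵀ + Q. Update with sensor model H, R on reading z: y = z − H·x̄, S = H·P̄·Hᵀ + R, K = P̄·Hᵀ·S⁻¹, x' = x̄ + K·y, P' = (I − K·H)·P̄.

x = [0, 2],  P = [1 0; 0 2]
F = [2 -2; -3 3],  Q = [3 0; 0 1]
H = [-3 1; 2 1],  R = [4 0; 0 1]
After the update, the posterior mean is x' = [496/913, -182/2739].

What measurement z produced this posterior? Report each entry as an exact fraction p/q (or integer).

x̄ = F·x = [-4, 6]
P̄ = F·P·Fᵀ + Q = [15 -18; -18 28]
S = H·P̄·Hᵀ + R = [275 -44; -44 17]
K = P̄·Hᵀ·S⁻¹ = [-181/913 16/83; 1042/2739 128/249]
x' − x̄ = [4148/913, -16616/2739] = K·y
y = (KᵀK)⁻¹·Kᵀ·(x' − x̄) = [-20, 3]
z = y + H·x̄ = [-20, 3] + [18, -2] = [-2, 1]

z = [-2, 1]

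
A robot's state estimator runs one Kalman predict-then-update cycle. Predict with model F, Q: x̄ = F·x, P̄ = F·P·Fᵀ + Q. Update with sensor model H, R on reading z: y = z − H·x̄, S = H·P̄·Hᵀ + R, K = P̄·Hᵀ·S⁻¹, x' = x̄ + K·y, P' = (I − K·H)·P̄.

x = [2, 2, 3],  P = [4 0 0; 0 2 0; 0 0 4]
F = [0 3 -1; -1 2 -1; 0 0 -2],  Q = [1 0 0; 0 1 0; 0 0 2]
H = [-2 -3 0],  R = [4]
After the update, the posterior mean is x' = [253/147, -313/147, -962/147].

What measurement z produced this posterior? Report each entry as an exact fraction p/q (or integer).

x̄ = F·x = [3, -1, -6]
P̄ = F·P·Fᵀ + Q = [23 16 8; 16 17 8; 8 8 18]
S = H·P̄·Hᵀ + R = [441]
K = P̄·Hᵀ·S⁻¹ = [-94/441; -83/441; -40/441]
x' − x̄ = [-188/147, -166/147, -80/147] = K·y
y = (KᵀK)⁻¹·Kᵀ·(x' − x̄) = [6]
z = y + H·x̄ = [6] + [-3] = [3]

z = [3]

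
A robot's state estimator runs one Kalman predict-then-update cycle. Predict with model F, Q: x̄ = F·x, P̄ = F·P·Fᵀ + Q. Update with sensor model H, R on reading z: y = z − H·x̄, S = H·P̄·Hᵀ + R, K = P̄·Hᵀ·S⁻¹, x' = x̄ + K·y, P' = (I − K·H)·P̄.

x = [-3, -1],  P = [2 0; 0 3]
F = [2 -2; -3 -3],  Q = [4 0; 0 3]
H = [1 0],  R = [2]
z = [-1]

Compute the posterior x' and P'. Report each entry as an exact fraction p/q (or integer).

x̄ = F·x = [-4, 12]
P̄ = F·P·Fᵀ + Q = [24 6; 6 48]
y = z − H·x̄ = [3]
S = H·P̄·Hᵀ + R = [26]
K = P̄·Hᵀ·S⁻¹ = [12/13; 3/13]
x' = x̄ + K·y = [-16/13, 165/13]
P' = (I − K·H)·P̄ = [24/13 6/13; 6/13 606/13]

x' = [-16/13, 165/13]
P' = [24/13 6/13; 6/13 606/13]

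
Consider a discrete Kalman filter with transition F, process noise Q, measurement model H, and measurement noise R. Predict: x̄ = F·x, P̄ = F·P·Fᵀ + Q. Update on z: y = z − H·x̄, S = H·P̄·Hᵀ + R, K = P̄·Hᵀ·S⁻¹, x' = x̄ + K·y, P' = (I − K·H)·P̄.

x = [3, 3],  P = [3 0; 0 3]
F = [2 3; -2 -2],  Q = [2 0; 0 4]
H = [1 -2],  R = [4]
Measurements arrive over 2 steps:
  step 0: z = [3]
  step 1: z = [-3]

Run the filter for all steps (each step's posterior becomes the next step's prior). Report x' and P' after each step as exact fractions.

step 0: x̄ = F·x = [15, -12]
step 0: P̄ = F·P·Fᵀ + Q = [41 -30; -30 28]
step 0: y = z − H·x̄ = [-36]
step 0: S = H·P̄·Hᵀ + R = [277]
step 0: K = P̄·Hᵀ·S⁻¹ = [101/277; -86/277]
step 0: x' = x̄ + K·y = [519/277, -228/277]
step 0: P' = (I − K·H)·P̄ = [1156/277 376/277; 376/277 360/277]
step 1: x̄ = F·x = [354/277, -582/277]
step 1: P̄ = F·P·Fᵀ + Q = [12930/277 -10544/277; -10544/277 10180/277]
step 1: y = z − H·x̄ = [-2349/277]
step 1: S = H·P̄·Hᵀ + R = [96934/277]
step 1: K = P̄·Hᵀ·S⁻¹ = [17009/48467; -15452/48467]
step 1: x' = x̄ + K·y = [-82299/48467, 29202/48467]
step 1: P' = (I − K·H)·P̄ = [173524/48467 52744/48467; 52744/48467 57276/48467]

step 0: x' = [519/277, -228/277], P' = [1156/277 376/277; 376/277 360/277]
step 1: x' = [-82299/48467, 29202/48467], P' = [173524/48467 52744/48467; 52744/48467 57276/48467]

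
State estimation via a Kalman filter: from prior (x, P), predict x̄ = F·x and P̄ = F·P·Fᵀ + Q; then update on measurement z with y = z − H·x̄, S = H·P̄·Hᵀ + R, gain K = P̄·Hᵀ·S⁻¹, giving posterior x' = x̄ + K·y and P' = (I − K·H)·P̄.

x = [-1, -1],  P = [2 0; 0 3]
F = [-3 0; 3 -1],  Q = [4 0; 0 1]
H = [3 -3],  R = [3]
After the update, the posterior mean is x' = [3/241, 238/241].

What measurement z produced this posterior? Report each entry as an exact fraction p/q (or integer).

z = [-3]

x̄ = F·x = [3, -2]
P̄ = F·P·Fᵀ + Q = [22 -18; -18 22]
S = H·P̄·Hᵀ + R = [723]
K = P̄·Hᵀ·S⁻¹ = [40/241; -40/241]
x' − x̄ = [-720/241, 720/241] = K·y
y = (KᵀK)⁻¹·Kᵀ·(x' − x̄) = [-18]
z = y + H·x̄ = [-18] + [15] = [-3]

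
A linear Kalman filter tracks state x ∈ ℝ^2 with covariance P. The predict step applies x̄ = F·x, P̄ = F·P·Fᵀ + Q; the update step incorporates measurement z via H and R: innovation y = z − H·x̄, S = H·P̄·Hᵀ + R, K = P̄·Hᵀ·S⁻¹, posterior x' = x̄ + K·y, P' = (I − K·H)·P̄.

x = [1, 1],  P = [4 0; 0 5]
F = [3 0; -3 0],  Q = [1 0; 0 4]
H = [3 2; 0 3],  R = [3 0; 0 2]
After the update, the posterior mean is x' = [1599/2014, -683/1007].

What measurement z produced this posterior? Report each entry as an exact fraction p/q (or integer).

x̄ = F·x = [3, -3]
P̄ = F·P·Fᵀ + Q = [37 -36; -36 40]
S = H·P̄·Hᵀ + R = [64 -84; -84 362]
K = P̄·Hᵀ·S⁻¹ = [2523/8056 -909/4028; -7/2014 333/1007]
x' − x̄ = [-4443/2014, 2338/1007] = K·y
y = (KᵀK)⁻¹·Kᵀ·(x' − x̄) = [-2, 7]
z = y + H·x̄ = [-2, 7] + [3, -9] = [1, -2]

z = [1, -2]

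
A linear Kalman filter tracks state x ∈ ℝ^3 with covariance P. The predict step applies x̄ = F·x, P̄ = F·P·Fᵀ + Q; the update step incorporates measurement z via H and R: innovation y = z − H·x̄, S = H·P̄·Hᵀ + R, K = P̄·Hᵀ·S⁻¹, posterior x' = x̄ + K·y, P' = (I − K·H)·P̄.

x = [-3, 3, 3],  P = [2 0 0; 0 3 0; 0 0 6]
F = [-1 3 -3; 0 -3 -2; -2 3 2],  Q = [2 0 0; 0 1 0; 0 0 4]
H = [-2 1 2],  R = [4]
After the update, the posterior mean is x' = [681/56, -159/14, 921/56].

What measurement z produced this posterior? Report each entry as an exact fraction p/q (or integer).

z = [-3]

x̄ = F·x = [3, -15, 21]
P̄ = F·P·Fᵀ + Q = [85 9 -5; 9 52 -51; -5 -51 63]
S = H·P̄·Hᵀ + R = [448]
K = P̄·Hᵀ·S⁻¹ = [-171/448; -17/112; 85/448]
x' − x̄ = [513/56, 51/14, -255/56] = K·y
y = (KᵀK)⁻¹·Kᵀ·(x' − x̄) = [-24]
z = y + H·x̄ = [-24] + [21] = [-3]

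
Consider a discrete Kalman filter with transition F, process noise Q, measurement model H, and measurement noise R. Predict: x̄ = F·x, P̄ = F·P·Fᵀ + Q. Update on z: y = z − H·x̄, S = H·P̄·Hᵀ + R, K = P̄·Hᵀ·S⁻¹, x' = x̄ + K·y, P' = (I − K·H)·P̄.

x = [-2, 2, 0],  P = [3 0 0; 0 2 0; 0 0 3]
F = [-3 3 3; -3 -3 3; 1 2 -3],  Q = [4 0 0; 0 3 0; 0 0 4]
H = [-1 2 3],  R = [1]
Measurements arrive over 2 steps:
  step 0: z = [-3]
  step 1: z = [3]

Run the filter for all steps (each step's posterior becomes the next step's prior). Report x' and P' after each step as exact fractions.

step 0: x' = [1920/179, -90/179, 520/179], P' = [7828/179 4164/179 -192/179; 4164/179 12525/179 -6972/179; -192/179 -6972/179 4602/179]
step 1: x' = [-429549/36892, -767685/36892, 202185/18446], P' = [2063801/36892 211593/36892 277767/18446; 211593/36892 88396653/36892 -29429913/18446; 277767/18446 -29429913/18446 9857883/9223]

step 0: x̄ = F·x = [12, 0, 2]
step 0: P̄ = F·P·Fᵀ + Q = [76 36 -24; 36 75 -48; -24 -48 42]
step 0: y = z − H·x̄ = [3]
step 0: S = H·P̄·Hᵀ + R = [179]
step 0: K = P̄·Hᵀ·S⁻¹ = [-76/179; -30/179; 54/179]
step 0: x' = x̄ + K·y = [1920/179, -90/179, 520/179]
step 0: P' = (I − K·H)·P̄ = [7828/179 4164/179 -192/179; 4164/179 12525/179 -6972/179; -192/179 -6972/179 4602/179]
step 1: x̄ = F·x = [-4470/179, -3930/179, 180/179]
step 1: P̄ = F·P·Fᵀ + Q = [28319/179 2601/179 16368/179; 2601/179 429036/179 -284412/179; 16368/179 -284412/179 201534/179]
step 1: y = z − H·x̄ = [3387/179]
step 1: S = H·P̄·Hᵀ + R = [36892/179]
step 1: K = P̄·Hᵀ·S⁻¹ = [25987/36892; 2235/36892; 9705/18446]
step 1: x' = x̄ + K·y = [-429549/36892, -767685/36892, 202185/18446]
step 1: P' = (I − K·H)·P̄ = [2063801/36892 211593/36892 277767/18446; 211593/36892 88396653/36892 -29429913/18446; 277767/18446 -29429913/18446 9857883/9223]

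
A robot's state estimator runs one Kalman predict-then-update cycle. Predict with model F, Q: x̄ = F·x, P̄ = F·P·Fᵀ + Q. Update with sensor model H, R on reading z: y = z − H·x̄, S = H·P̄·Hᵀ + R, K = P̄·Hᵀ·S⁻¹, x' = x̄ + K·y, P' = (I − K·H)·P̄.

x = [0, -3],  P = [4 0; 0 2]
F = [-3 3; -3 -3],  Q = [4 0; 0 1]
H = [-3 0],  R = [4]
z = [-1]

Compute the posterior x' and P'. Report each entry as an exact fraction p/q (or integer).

x̄ = F·x = [-9, 9]
P̄ = F·P·Fᵀ + Q = [58 18; 18 55]
y = z − H·x̄ = [-28]
S = H·P̄·Hᵀ + R = [526]
K = P̄·Hᵀ·S⁻¹ = [-87/263; -27/263]
x' = x̄ + K·y = [69/263, 3123/263]
P' = (I − K·H)·P̄ = [116/263 36/263; 36/263 13007/263]

x' = [69/263, 3123/263]
P' = [116/263 36/263; 36/263 13007/263]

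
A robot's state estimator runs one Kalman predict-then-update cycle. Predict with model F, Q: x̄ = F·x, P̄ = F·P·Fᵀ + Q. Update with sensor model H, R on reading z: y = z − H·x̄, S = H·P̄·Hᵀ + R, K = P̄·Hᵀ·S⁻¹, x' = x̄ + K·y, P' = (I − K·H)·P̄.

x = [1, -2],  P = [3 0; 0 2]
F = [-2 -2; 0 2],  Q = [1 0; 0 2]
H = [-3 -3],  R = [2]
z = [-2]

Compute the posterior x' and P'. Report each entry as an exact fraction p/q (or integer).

x' = [586/137, -500/137]
P' = [1356/137 -1330/137; -1330/137 1334/137]

x̄ = F·x = [2, -4]
P̄ = F·P·Fᵀ + Q = [21 -8; -8 10]
y = z − H·x̄ = [-8]
S = H·P̄·Hᵀ + R = [137]
K = P̄·Hᵀ·S⁻¹ = [-39/137; -6/137]
x' = x̄ + K·y = [586/137, -500/137]
P' = (I − K·H)·P̄ = [1356/137 -1330/137; -1330/137 1334/137]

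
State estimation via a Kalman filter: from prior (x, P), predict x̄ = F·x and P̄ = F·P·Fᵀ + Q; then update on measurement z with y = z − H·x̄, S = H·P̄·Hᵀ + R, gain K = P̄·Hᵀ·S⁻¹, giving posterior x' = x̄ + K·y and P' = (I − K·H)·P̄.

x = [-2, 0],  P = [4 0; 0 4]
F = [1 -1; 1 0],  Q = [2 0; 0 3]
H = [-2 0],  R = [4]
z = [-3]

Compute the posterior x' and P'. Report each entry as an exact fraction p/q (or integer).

x' = [13/11, -8/11]
P' = [10/11 4/11; 4/11 61/11]

x̄ = F·x = [-2, -2]
P̄ = F·P·Fᵀ + Q = [10 4; 4 7]
y = z − H·x̄ = [-7]
S = H·P̄·Hᵀ + R = [44]
K = P̄·Hᵀ·S⁻¹ = [-5/11; -2/11]
x' = x̄ + K·y = [13/11, -8/11]
P' = (I − K·H)·P̄ = [10/11 4/11; 4/11 61/11]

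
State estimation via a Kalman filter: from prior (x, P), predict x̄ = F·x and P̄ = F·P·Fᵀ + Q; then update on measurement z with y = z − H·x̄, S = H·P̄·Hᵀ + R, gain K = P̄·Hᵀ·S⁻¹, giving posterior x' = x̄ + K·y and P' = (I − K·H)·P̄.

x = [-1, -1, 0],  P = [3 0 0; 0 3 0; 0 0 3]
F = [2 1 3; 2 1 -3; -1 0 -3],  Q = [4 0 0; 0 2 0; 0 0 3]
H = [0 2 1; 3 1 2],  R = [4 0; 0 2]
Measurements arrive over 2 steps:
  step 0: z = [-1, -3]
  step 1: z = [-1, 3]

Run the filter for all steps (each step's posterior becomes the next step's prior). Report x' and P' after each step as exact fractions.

step 0: x̄ = F·x = [-3, -3, 1]
step 0: P̄ = F·P·Fᵀ + Q = [46 -12 -33; -12 44 21; -33 21 33]
step 0: y = z − H·x̄ = [4, 7]
step 0: S = H·P̄·Hᵀ + R = [297 88; 88 208]
step 0: K = P̄·Hᵀ·S⁻¹ = [-1071/3377 519/1228; 1142/3377 239/2456; 1041/3377 -231/1228]
step 0: x' = x̄ + K·y = [-17697/13508, -26101/27016, 12377/13508]
step 0: P' = (I − K·H)·P̄ = [8660/3377 9705/6754 -13989/3377; 9705/6754 30715/13508 -21579/6754; -13989/3377 -21579/6754 25743/3377]
step 1: x̄ = F·x = [-2057/2456, -171151/27016, -9717/6754]
step 1: P̄ = F·P·Fᵀ + Q = [27025/1228 -61803/1228 -8690/307; -61803/1228 2131099/13508 283850/3377; -8690/307 283850/3377 166544/3377]
step 1: y = z − H·x̄ = [177077/13508, 49727/3377]
step 1: S = H·P̄·Hᵀ + R = [3446551/3377 1511368/3377; 1511368/3377 843144/3377]
step 1: K = P̄·Hᵀ·S⁻¹ = [-2344549/9204998 5388193/18409996; 18146591/46024990 -289177/46024990; 4444332/23012495 1044861/23012495]
step 1: x' = x̄ + K·y = [1226747/9204998, -115899801/92049980, 81077193/46024990]
step 1: P' = (I − K·H)·P̄ = [10456991/9204998 1204398/4602499 -7097894/4602499; 1204398/4602499 30313837/23012495 -24334492/23012495; -7097894/4602499 -24334492/23012495 66446312/23012495]

step 0: x' = [-17697/13508, -26101/27016, 12377/13508], P' = [8660/3377 9705/6754 -13989/3377; 9705/6754 30715/13508 -21579/6754; -13989/3377 -21579/6754 25743/3377]
step 1: x' = [1226747/9204998, -115899801/92049980, 81077193/46024990], P' = [10456991/9204998 1204398/4602499 -7097894/4602499; 1204398/4602499 30313837/23012495 -24334492/23012495; -7097894/4602499 -24334492/23012495 66446312/23012495]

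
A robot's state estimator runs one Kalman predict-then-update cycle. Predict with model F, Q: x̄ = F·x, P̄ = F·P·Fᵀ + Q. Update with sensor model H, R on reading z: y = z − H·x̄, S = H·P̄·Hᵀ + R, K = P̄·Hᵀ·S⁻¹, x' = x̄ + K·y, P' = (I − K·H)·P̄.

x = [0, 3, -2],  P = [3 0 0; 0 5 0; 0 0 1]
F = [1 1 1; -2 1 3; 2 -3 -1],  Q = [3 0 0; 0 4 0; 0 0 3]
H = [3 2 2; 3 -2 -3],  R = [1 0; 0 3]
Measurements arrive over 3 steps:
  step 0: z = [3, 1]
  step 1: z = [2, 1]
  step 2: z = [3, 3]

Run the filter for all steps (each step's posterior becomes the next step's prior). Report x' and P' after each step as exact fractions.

step 0: x' = [46181/38304, -7709/2128, 11849/3648], P' = [10807/19152 -3807/1064 5155/1824; -3807/1064 14439/532 -6609/304; 5155/1824 -6609/304 21369/1216]
step 1: x' = [634179543/975649993, -14716671248/18537349867, 15493101823/18537349867], P' = [158240085/975649993 -531625011/975649993 381717807/975649993; -531625011/975649993 76988009469/18537349867 -60768104610/18537349867; 381717807/975649993 -60768104610/18537349867 50910465429/18537349867]
step 2: x' = [404830866761218/376168666771319, -249080112083961/376168666771319, 204613109266951/376168666771319], P' = [60785473343088/376168666771319 -203045313715758/376168666771319 145511735484825/376168666771319; -203045313715758/376168666771319 1545345985252236/376168666771319 -1218346043752845/376168666771319; 145511735484825/376168666771319 -1218346043752845/376168666771319 2040230123098113/752337333542638]

step 0: x̄ = F·x = [1, -3, -7]
step 0: P̄ = F·P·Fᵀ + Q = [12 2 -10; 2 30 -30; -10 -30 61]
step 0: y = z − H·x̄ = [20, -29]
step 0: S = H·P̄·Hᵀ + R = [137 -48; -48 576]
step 0: K = P̄·Hᵀ·S⁻¹ = [151/798 4727/38304; 9/133 145/2128; 11/76 -925/3648]
step 0: x' = x̄ + K·y = [46181/38304, -7709/2128, 11849/3648]
step 0: P' = (I − K·H)·P̄ = [10807/19152 -3807/1064 5155/1824; -3807/1064 14439/532 -6609/304; 5155/1824 -6609/304 21369/1216]
step 1: x̄ = F·x = [63667/76608, 284239/76608, 109781/10944]
step 1: P̄ = F·P·Fᵀ + Q = [252391/76608 -139757/76608 -49279/10944; -139757/76608 3180271/76608 820661/10944; -49279/10944 820661/10944 1841761/10944]
step 1: y = z − H·x̄ = [-34019/1216, 1379743/38304]
step 1: S = H·P̄·Hᵀ + R = [1694905/1216 -1144563/608; -1144563/608 52018783/19152]
step 1: K = P̄·Hᵀ·S⁻¹ = [174905847/975649993 130938952/975649993; 2137184091/18537349867 -658110245/18537349867; 2042636637/18537349867 -3145757356/18537349867]
step 1: x' = x̄ + K·y = [634179543/975649993, -14716671248/18537349867, 15493101823/18537349867]
step 1: P' = (I − K·H)·P̄ = [158240085/975649993 -531625011/975649993 381717807/975649993; -531625011/975649993 76988009469/18537349867 -60768104610/18537349867; 381717807/975649993 -60768104610/18537349867 50910465429/18537349867]
step 2: x̄ = F·x = [12825841892/18537349867, 7663811587/18537349867, 52755734555/18537349867]
step 2: P̄ = F·P·Fᵀ + Q = [59284403142/18537349867 -2012622372/18537349867 -15435438624/18537349867; -2012622372/18537349867 210121057438/18537349867 189173479938/18537349867; -15435438624/18537349867 189173479938/18537349867 539032168227/18537349867]
step 2: y = z − H·x̄ = [-103704568359/18537349867, 190729350764/18537349867]
step 2: S = H·P̄·Hᵀ + R = [4852720988357/18537349867 -5386546094344/18537349867; -5386546094344/18537349867 8853016544626/18537349867]
step 2: K = P̄·Hᵀ·S⁻¹ = [67289263567398/376168666771319 50637280335435/376168666771319; 44863941851508/376168666771319 -14929926797737/376168666771319; 40073242046898/376168666771319 -124745260458003/752337333542638]
step 2: x' = x̄ + K·y = [404830866761218/376168666771319, -249080112083961/376168666771319, 204613109266951/376168666771319]
step 2: P' = (I − K·H)·P̄ = [60785473343088/376168666771319 -203045313715758/376168666771319 145511735484825/376168666771319; -203045313715758/376168666771319 1545345985252236/376168666771319 -1218346043752845/376168666771319; 145511735484825/376168666771319 -1218346043752845/376168666771319 2040230123098113/752337333542638]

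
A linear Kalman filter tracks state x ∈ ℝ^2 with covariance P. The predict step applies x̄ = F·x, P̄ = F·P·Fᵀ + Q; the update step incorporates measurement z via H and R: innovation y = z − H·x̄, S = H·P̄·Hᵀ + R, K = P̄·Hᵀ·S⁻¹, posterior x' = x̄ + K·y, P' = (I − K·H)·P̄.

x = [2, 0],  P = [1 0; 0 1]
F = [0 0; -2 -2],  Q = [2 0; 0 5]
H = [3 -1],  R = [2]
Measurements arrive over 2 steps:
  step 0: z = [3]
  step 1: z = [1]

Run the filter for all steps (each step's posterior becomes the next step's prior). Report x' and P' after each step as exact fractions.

step 0: x' = [-2/11, -119/33], P' = [10/11 26/11; 26/11 260/33]
step 1: x' = [1698/2609, 3051/2609], P' = [4030/2609 11694/2609; 11694/2609 38980/2609]

step 0: x̄ = F·x = [0, -4]
step 0: P̄ = F·P·Fᵀ + Q = [2 0; 0 13]
step 0: y = z − H·x̄ = [-1]
step 0: S = H·P̄·Hᵀ + R = [33]
step 0: K = P̄·Hᵀ·S⁻¹ = [2/11; -13/33]
step 0: x' = x̄ + K·y = [-2/11, -119/33]
step 0: P' = (I − K·H)·P̄ = [10/11 26/11; 26/11 260/33]
step 1: x̄ = F·x = [0, 250/33]
step 1: P̄ = F·P·Fᵀ + Q = [2 0; 0 1949/33]
step 1: y = z − H·x̄ = [283/33]
step 1: S = H·P̄·Hᵀ + R = [2609/33]
step 1: K = P̄·Hᵀ·S⁻¹ = [198/2609; -1949/2609]
step 1: x' = x̄ + K·y = [1698/2609, 3051/2609]
step 1: P' = (I − K·H)·P̄ = [4030/2609 11694/2609; 11694/2609 38980/2609]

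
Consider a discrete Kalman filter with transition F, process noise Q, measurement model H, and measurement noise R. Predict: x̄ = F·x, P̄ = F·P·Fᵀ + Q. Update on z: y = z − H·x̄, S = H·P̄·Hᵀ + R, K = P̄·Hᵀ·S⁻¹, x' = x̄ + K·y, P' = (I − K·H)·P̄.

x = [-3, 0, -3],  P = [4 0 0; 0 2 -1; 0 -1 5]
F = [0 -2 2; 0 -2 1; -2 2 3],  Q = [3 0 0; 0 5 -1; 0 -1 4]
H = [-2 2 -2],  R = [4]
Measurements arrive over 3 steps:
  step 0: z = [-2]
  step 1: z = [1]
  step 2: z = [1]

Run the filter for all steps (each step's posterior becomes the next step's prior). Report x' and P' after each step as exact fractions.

step 0: x̄ = F·x = [-6, -3, -3]
step 0: P̄ = F·P·Fᵀ + Q = [39 24 24; 24 22 10; 24 10 61]
step 0: y = z − H·x̄ = [-14]
step 0: S = H·P̄·Hᵀ + R = [412]
step 0: K = P̄·Hᵀ·S⁻¹ = [-39/206; -6/103; -75/206]
step 0: x' = x̄ + K·y = [-345/103, -225/103, 216/103]
step 0: P' = (I − K·H)·P̄ = [2496/103 2004/103 -453/103; 2004/103 2122/103 130/103; -453/103 130/103 658/103]
step 1: x̄ = F·x = [882/103, 666/103, 888/103]
step 1: P̄ = F·P·Fᵀ + Q = [10389/103 9024/103 5028/103; 9024/103 9141/103 1785/103; 5028/103 1785/103 15770/103]
step 1: y = z − H·x̄ = [2311/103]
step 1: S = H·P̄·Hᵀ + R = [95364/103]
step 1: K = P̄·Hᵀ·S⁻¹ = [-2131/15894; -278/7947; -19013/47682]
step 1: x' = x̄ + K·y = [88289/15894, 45148/7947, -15509/47682]
step 1: P' = (I − K·H)·P̄ = [223100/2649 220580/2649 -5429/7947; 220580/2649 232091/2649 35089/7947; -5429/7947 35089/7947 140567/23841]
step 2: x̄ = F·x = [-286397/23841, -557285/47682, -11495/15894]
step 2: P̄ = F·P·Fᵀ + Q = [8146931/23841 8004808/23841 94540/7947; 8004808/23841 8193980/23841 -135010/7947; 94540/7947 -135010/7947 369359/2649]
step 2: y = z − H·x̄ = [-26153/23841]
step 2: S = H·P̄·Hᵀ + R = [20226668/23841]
step 2: K = P̄·Hᵀ·S⁻¹ = [-425743/10113334; 42443/722381; -4012881/10113334]
step 2: x' = x̄ + K·y = [-121022359/10113334, -16978823/1444762, -1456111/5056667]
step 2: P' = (I − K·H)·P̄ = [1720358208/5056667 244061106/722381 -11504723/5056667; 244061106/722381 246161488/722381 2015496/722381; -11504723/5056667 2015496/722381 29626076/5056667]

step 0: x' = [-345/103, -225/103, 216/103], P' = [2496/103 2004/103 -453/103; 2004/103 2122/103 130/103; -453/103 130/103 658/103]
step 1: x' = [88289/15894, 45148/7947, -15509/47682], P' = [223100/2649 220580/2649 -5429/7947; 220580/2649 232091/2649 35089/7947; -5429/7947 35089/7947 140567/23841]
step 2: x' = [-121022359/10113334, -16978823/1444762, -1456111/5056667], P' = [1720358208/5056667 244061106/722381 -11504723/5056667; 244061106/722381 246161488/722381 2015496/722381; -11504723/5056667 2015496/722381 29626076/5056667]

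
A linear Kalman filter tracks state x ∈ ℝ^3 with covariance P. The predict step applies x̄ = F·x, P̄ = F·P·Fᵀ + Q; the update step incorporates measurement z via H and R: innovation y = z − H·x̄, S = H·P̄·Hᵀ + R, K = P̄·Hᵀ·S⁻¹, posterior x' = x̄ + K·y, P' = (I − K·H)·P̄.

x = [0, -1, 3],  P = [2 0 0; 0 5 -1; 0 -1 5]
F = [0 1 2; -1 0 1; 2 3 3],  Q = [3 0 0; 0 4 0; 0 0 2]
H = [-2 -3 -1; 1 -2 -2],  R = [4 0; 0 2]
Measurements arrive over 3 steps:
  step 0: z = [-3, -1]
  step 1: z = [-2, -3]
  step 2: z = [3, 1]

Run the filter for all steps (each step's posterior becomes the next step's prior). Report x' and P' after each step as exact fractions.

step 0: x̄ = F·x = [5, 3, 6]
step 0: P̄ = F·P·Fᵀ + Q = [24 9 36; 9 11 8; 36 8 82]
step 0: y = z − H·x̄ = [22, 12]
step 0: S = H·P̄·Hᵀ + R = [581 363; 363 282]
step 0: K = P̄·Hᵀ·S⁻¹ = [-2448/10691 649/10691; -2037/10691 4568/32073; 692/10691 -6350/10691]
step 0: x' = x̄ + K·y = [7387/10691, 5531/10691, 3170/10691]
step 0: P' = (I − K·H)·P̄ = [27690/10691 -29392/10691 42588/10691; -29392/10691 124726/32073 -57794/10691; 42588/10691 -57794/10691 85438/10691]
step 1: x̄ = F·x = [11871/10691, -4217/10691, 40877/10691]
step 1: P̄ = F·P·Fᵀ + Q = [552673/32073 57298/10691 228776/10691; 57298/10691 70716/10691 73140/10691; 228776/10691 73140/10691 393322/10691]
step 1: y = z − H·x̄ = [30586/10691, 29376/10691]
step 1: S = H·P̄·Hᵀ + R = [11552842/32073 6513712/32073; 6513712/32073 4507747/32073]
step 1: K = P̄·Hᵀ·S⁻¹ = [-8794026/30084011 4940573/30084011; -2822238/30084011 -535098/30084011; -11130731/150420055 -54406684/150420055]
step 1: x' = x̄ + K·y = [21820923/30084011, -21410933/30084011, 78758307/30084011]
step 1: P' = (I − K·H)·P̄ = [65019410/30084011 -61215924/30084011 88785056/30084011; -61215924/30084011 81896832/30084011 -111969696/30084011; 88785056/30084011 -111969696/30084011 836217804/150420055]
step 2: x̄ = F·x = [136105681/30084011, 56937384/30084011, 215683968/30084011]
step 2: P̄ = F·P·Fᵀ + Q = [1966221621/150420055 530816188/150420055 2370664864/150420055; 530816188/150420055 875144514/150420055 653227452/150420055; 2370664864/150420055 653227452/150420055 4389421266/150420055]
step 2: y = z − H·x̄ = [748959515/30084011, 439221034/30084011]
step 2: S = H·P̄·Hᵀ + R = [8100821404/30084011 4593179354/30084011; 4593179354/30084011 16945220259/150420055]
step 2: K = P̄·Hᵀ·S⁻¹ = [-75917006171/264124688024 21543663421/132062344012; -51645478145/528249376048 -4373948309/264124688024; -35754476411/528249376048 -96018705527/264124688024]
step 2: x' = x̄ + K·y = [-65983001463/264124688024, -413691342205/528249376048, 93385019633/528249376048]
step 2: P' = (I − K·H)·P̄ = [141662524641/66031172006 -267467473721/132062344012 387586334941/132062344012; -267467473721/132062344012 718127188293/264124688024 -981220713705/264124688024; 387586334941/132062344012 -981220713705/264124688024 1464825754173/264124688024]

step 0: x' = [7387/10691, 5531/10691, 3170/10691], P' = [27690/10691 -29392/10691 42588/10691; -29392/10691 124726/32073 -57794/10691; 42588/10691 -57794/10691 85438/10691]
step 1: x' = [21820923/30084011, -21410933/30084011, 78758307/30084011], P' = [65019410/30084011 -61215924/30084011 88785056/30084011; -61215924/30084011 81896832/30084011 -111969696/30084011; 88785056/30084011 -111969696/30084011 836217804/150420055]
step 2: x' = [-65983001463/264124688024, -413691342205/528249376048, 93385019633/528249376048], P' = [141662524641/66031172006 -267467473721/132062344012 387586334941/132062344012; -267467473721/132062344012 718127188293/264124688024 -981220713705/264124688024; 387586334941/132062344012 -981220713705/264124688024 1464825754173/264124688024]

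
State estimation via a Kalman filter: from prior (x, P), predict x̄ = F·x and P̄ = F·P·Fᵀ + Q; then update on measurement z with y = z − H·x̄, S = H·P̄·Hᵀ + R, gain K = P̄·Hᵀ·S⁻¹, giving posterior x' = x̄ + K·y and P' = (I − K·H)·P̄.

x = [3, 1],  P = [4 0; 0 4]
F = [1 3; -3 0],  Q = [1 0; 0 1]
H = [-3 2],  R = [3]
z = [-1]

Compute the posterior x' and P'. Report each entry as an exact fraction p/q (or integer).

x' = [-1161/664, -1063/332]
P' = [5615/664 4101/332; 4101/332 3117/166]

x̄ = F·x = [6, -9]
P̄ = F·P·Fᵀ + Q = [41 -12; -12 37]
y = z − H·x̄ = [35]
S = H·P̄·Hᵀ + R = [664]
K = P̄·Hᵀ·S⁻¹ = [-147/664; 55/332]
x' = x̄ + K·y = [-1161/664, -1063/332]
P' = (I − K·H)·P̄ = [5615/664 4101/332; 4101/332 3117/166]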